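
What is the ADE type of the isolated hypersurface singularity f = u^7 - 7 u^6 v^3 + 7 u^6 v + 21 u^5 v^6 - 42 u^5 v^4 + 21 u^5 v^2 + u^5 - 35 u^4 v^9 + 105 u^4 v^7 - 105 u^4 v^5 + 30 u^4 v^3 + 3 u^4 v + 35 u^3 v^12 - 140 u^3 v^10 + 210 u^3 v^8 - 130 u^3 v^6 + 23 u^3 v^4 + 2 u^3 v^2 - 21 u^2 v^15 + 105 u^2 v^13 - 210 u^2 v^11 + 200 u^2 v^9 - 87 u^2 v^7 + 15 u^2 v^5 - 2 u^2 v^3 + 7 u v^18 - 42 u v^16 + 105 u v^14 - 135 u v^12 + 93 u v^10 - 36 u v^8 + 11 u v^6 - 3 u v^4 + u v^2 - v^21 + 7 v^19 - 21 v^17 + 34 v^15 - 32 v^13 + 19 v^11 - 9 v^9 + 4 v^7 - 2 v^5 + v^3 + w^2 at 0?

D6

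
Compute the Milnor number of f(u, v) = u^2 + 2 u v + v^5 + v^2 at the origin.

4

The Hessian of f at 0 has rank 1. Corank 1: A-series; mu = 4 gives A_4.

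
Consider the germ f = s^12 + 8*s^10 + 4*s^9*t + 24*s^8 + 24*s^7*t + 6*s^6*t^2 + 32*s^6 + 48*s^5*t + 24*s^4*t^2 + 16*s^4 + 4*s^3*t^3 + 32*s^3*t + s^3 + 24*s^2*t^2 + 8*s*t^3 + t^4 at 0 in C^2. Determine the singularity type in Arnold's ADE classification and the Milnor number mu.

The Hessian of f at 0 is [[0, 0], [0, 0]] with rank 0, so corank 2. A Groebner basis of the Jacobian ideal J(f) in C{s,t} is {t^4, s*t^2 + t^3/6, s^2}; counting standard monomials gives mu = 6. Corank 2; j^3 = s^3 is a perfect cube, so E-series; the 4-jet and mu = 6 give E_6.

Type E_{6}, Milnor number mu = 6.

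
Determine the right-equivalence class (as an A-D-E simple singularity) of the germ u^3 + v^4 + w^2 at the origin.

E_{6}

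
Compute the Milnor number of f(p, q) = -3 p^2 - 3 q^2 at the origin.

The Hessian of f at 0 is [[-6, 0], [0, -6]] with rank 2, so corank 0. A Groebner basis of the Jacobian ideal J(f) in C{p,q} is {p, q}; counting standard monomials gives mu = 1. Corank 0: nondegenerate Morse point, so A_1.

1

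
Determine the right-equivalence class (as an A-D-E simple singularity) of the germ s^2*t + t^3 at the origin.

D_4

The Hessian of f at 0 has rank 0. Corank 2; j^3 = t*(s^2 + t^2) splits into three distinct lines over C (the quadratic factor has nonzero discriminant), so D_4.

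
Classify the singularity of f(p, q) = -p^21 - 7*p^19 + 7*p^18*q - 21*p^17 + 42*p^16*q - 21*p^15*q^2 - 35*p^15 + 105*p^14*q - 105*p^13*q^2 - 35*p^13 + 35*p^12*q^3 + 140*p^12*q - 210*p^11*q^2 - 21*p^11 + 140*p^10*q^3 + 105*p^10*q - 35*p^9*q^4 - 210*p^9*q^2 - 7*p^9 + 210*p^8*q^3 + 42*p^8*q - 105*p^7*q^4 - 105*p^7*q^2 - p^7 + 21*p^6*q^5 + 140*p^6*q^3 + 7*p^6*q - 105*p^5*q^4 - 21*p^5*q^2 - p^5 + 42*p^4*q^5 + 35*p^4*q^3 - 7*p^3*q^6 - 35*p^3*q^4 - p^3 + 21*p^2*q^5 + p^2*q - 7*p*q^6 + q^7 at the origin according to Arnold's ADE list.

D_8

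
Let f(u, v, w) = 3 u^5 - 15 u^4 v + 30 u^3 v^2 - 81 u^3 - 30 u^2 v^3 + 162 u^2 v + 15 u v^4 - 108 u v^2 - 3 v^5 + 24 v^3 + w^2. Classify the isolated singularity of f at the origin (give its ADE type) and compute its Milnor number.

The Hessian of f at 0 has rank 1. Corank 2; j^3 = -3*(3*u - 2*v)^3 is a perfect cube, so E-series; the 5-jet and mu = 8 give E_8.

Type E_{8}, Milnor number mu = 8.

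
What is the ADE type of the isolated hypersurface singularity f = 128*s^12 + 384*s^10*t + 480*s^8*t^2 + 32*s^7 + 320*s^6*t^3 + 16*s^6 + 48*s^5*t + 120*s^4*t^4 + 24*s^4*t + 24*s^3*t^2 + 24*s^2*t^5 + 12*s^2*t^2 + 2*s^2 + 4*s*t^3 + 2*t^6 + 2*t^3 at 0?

A_2

The Hessian of f at 0 has rank 1. Corank 1: A-series; mu = 2 gives A_2.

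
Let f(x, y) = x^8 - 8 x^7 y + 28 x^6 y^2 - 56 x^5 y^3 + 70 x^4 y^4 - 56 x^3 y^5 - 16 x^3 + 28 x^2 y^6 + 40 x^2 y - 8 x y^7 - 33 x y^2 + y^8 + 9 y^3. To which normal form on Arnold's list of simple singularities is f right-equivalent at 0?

The Hessian of f at 0 is [[0, 0], [0, 0]] with rank 0, so corank 2. A Groebner basis of the Jacobian ideal J(f) in C{x,y} is {8192*x*y + y^7 - 6144*y^2, x*y^2 - 3*y^3/4, x^2 - 7*x*y/4 + 3*y^2/4}; counting standard monomials gives mu = 9. Corank 2; j^3 = -(x - y)*(4*x - 3*y)^2 has shape L^2 M (L != M), so D-series; mu = 9 gives D_9.

D_9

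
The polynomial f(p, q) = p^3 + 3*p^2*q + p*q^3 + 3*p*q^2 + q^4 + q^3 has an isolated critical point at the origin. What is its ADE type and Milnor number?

Type E7, Milnor number mu = 7.

The Hessian of f at 0 is [[0, 0], [0, 0]] with rank 0, so corank 2. A Groebner basis of the Jacobian ideal J(f) in C{p,q} is {p^3 + 3*p^2*q + 6*p^2 + 12*p*q + 6*q^2, -3*p^2 + p*q^2 - 6*p*q - 3*q^2, 3*p^2 + 6*p*q + q^3 + 3*q^2}; counting standard monomials gives mu = 7. Corank 2; j^3 = (p + q)^3 is a perfect cube, so E-series; the 4-jet and mu = 7 give E_7.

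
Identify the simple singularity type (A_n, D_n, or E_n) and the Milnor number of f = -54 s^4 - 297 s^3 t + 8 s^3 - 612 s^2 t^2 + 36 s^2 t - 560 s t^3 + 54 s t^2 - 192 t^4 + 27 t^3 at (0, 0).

The Hessian of f at 0 has rank 0. Corank 2; j^3 = (2*s + 3*t)^3 is a perfect cube, so E-series; the 4-jet and mu = 7 give E_7.

Type E7, Milnor number mu = 7.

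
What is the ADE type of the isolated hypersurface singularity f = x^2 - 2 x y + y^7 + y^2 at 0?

A_6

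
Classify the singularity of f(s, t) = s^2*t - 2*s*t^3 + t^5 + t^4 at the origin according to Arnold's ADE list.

The Hessian of f at 0 has rank 0. Corank 2; j^3 = s^2*t has shape L^2 M (L != M), so D-series; mu = 5 gives D_5.

D_{5}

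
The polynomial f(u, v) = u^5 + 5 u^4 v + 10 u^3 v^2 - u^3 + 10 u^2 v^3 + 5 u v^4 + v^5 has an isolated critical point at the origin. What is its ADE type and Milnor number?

Type E8, Milnor number mu = 8.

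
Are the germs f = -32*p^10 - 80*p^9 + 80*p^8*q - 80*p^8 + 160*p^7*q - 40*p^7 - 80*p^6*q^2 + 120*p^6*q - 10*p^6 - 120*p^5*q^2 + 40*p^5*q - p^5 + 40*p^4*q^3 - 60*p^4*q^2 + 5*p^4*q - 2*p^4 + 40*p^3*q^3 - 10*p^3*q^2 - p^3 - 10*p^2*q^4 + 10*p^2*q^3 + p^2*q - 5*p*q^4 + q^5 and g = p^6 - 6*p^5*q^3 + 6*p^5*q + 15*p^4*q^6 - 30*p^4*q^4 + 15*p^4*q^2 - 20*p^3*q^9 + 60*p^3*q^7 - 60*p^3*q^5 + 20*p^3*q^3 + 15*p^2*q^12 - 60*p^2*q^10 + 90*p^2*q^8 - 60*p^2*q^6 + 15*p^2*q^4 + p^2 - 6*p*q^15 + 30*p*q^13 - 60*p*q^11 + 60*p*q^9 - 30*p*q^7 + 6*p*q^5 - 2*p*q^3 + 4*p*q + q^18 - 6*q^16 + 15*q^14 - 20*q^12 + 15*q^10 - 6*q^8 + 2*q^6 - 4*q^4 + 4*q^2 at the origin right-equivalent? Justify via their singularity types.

The Hessian of f at 0 has rank 0. Corank 2; j^3 = -p^2*(p - q) has shape L^2 M (L != M), so D-series; mu = 6 gives D_6. The Hessian of g at 0 has rank 1. Corank 1: A-series; mu = 5 gives A_5. f is D_6 but g is A_5, hence not right-equivalent.

No.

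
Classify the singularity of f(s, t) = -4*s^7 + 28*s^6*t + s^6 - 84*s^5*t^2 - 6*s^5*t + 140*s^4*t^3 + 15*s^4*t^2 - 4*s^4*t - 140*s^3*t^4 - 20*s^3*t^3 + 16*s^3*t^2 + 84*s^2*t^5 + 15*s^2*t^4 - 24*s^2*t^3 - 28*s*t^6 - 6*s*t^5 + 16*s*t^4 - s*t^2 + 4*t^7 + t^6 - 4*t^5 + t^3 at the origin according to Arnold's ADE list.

D7

The Hessian of f at 0 has rank 0. Corank 2; j^3 = -t^2*(s - t) has shape L^2 M (L != M), so D-series; mu = 7 gives D_7.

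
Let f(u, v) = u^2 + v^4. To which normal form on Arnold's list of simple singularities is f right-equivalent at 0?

A3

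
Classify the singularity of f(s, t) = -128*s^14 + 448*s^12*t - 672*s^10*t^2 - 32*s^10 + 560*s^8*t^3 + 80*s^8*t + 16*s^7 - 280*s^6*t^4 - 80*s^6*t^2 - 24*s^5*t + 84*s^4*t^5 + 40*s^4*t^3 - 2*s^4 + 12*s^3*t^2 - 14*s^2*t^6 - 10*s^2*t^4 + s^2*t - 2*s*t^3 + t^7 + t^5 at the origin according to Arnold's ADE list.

The Hessian of f at 0 has rank 0. Corank 2; j^3 = s^2*t has shape L^2 M (L != M), so D-series; mu = 8 gives D_8.

D_{8}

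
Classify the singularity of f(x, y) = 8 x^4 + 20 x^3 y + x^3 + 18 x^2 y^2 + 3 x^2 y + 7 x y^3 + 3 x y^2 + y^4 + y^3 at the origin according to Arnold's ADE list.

E_{7}

The Hessian of f at 0 has rank 0. Corank 2; j^3 = (x + y)^3 is a perfect cube, so E-series; the 4-jet and mu = 7 give E_7.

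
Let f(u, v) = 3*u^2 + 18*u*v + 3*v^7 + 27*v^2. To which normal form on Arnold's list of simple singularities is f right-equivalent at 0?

A6

The Hessian of f at 0 has rank 1. Corank 1: A-series; mu = 6 gives A_6.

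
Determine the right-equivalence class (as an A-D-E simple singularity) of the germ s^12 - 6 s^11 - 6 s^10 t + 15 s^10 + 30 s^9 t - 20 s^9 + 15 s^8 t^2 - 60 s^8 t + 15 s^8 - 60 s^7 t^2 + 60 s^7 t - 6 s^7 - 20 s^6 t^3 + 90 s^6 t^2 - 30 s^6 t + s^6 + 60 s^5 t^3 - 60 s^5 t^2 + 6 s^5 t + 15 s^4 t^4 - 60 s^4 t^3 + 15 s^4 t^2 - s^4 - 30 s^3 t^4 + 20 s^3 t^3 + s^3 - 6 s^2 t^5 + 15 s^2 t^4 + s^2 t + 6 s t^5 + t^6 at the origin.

The Hessian of f at 0 is [[0, 0], [0, 0]] with rank 0, so corank 2. A Groebner basis of the Jacobian ideal J(f) in C{s,t} is {-s*t/6 + t^5, s*t^2, s^2 + s*t}; counting standard monomials gives mu = 7. Corank 2; j^3 = s^2*(s + t) has shape L^2 M (L != M), so D-series; mu = 7 gives D_7.

D_{7}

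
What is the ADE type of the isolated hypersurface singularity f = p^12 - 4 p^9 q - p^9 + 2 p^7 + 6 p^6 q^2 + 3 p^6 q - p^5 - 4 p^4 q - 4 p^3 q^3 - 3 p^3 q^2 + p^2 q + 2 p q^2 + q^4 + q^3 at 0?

The Hessian of f at 0 is [[0, 0], [0, 0]] with rank 0, so corank 2. A Groebner basis of the Jacobian ideal J(f) in C{p,q} is {p^3 - p^2/4 + q^2/4, p^2/4 + q^3 - q^2/4, p*q + q^2}; counting standard monomials gives mu = 5. Corank 2; j^3 = q*(p + q)^2 has shape L^2 M (L != M), so D-series; mu = 5 gives D_5.

D5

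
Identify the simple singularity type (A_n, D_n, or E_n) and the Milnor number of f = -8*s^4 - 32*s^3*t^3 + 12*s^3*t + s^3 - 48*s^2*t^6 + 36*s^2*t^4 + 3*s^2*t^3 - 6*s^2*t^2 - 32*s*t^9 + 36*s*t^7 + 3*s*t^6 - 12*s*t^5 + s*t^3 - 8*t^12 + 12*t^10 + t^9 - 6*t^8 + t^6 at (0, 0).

The Hessian of f at 0 has rank 0. Corank 2; j^3 = s^3 is a perfect cube, so E-series; the 4-jet and mu = 7 give E_7.

Type E_{7}, Milnor number mu = 7.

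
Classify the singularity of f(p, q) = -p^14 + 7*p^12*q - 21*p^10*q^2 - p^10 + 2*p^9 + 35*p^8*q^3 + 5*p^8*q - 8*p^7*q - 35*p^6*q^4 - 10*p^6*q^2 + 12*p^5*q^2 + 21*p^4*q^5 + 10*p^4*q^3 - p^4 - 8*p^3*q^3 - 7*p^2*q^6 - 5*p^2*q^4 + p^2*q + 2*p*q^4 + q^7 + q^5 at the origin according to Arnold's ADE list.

D_6

The Hessian of f at 0 has rank 0. Corank 2; j^3 = p^2*q has shape L^2 M (L != M), so D-series; mu = 6 gives D_6.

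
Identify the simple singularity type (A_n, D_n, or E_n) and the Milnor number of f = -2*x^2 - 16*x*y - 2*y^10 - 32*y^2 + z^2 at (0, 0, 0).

The Hessian of f at 0 has rank 2. Corank 1: A-series; mu = 9 gives A_9.

Type A9, Milnor number mu = 9.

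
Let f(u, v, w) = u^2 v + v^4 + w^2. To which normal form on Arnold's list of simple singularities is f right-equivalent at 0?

D_5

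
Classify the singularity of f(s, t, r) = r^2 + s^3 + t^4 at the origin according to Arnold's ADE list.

The Hessian of f at 0 has rank 1. Corank 2; j^3 = s^3 is a perfect cube, so E-series; the 4-jet and mu = 6 give E_6.

E_{6}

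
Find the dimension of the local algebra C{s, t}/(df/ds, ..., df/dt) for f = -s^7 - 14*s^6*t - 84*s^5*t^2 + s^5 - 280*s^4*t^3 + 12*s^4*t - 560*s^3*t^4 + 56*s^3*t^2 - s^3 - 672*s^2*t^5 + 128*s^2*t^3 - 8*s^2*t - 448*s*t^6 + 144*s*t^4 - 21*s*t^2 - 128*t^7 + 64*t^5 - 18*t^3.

6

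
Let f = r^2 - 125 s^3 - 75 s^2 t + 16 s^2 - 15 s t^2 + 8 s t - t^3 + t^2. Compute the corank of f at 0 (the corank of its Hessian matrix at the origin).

Hessian at 0 has rank 2.

1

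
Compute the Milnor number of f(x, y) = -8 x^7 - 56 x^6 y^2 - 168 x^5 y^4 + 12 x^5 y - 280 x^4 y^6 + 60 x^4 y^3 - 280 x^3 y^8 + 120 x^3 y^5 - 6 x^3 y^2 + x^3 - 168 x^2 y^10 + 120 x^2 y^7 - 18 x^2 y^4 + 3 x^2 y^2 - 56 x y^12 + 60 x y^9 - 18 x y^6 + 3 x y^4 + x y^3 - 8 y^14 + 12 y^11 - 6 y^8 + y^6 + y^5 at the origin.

The Hessian of f at 0 is [[0, 0], [0, 0]] with rank 0, so corank 2. A Groebner basis of the Jacobian ideal J(f) in C{x,y} is {-x^2 + y^4 - y^3/3, x^3, x^2*y + x^2/3 + y^3/9, x^2 + x*y^2 + y^3/3}; counting standard monomials gives mu = 7. Corank 2; j^3 = x^3 is a perfect cube, so E-series; the 4-jet and mu = 7 give E_7.

7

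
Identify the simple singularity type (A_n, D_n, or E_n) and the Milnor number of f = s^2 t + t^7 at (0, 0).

Type D_8, Milnor number mu = 8.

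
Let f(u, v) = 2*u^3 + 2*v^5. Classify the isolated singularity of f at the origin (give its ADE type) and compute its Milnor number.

The Hessian of f at 0 has rank 0. Corank 2; j^3 = 2*u^3 is a perfect cube, so E-series; the 5-jet and mu = 8 give E_8.

Type E_{8}, Milnor number mu = 8.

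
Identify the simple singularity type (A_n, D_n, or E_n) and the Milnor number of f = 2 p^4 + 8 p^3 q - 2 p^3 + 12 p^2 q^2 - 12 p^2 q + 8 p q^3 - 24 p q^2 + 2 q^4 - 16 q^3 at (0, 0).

Type E_6, Milnor number mu = 6.

The Hessian of f at 0 is [[0, 0], [0, 0]] with rank 0, so corank 2. A Groebner basis of the Jacobian ideal J(f) in C{p,q} is {q^4, p*q^2 + 5*q^3/3, p^2 + 4*p*q + 4*q^2}; counting standard monomials gives mu = 6. Corank 2; j^3 = -2*(p + 2*q)^3 is a perfect cube, so E-series; the 4-jet and mu = 6 give E_6.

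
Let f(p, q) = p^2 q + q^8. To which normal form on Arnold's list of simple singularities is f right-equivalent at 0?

The Hessian of f at 0 is [[0, 0], [0, 0]] with rank 0, so corank 2. A Groebner basis of the Jacobian ideal J(f) in C{p,q} is {p^2/8 + q^7, p^3, p*q}; counting standard monomials gives mu = 9. Corank 2; j^3 = p^2*q has shape L^2 M (L != M), so D-series; mu = 9 gives D_9.

D_9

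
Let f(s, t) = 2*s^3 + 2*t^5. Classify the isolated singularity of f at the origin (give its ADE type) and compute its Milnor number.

Type E8, Milnor number mu = 8.

The Hessian of f at 0 is [[0, 0], [0, 0]] with rank 0, so corank 2. A Groebner basis of the Jacobian ideal J(f) in C{s,t} is {t^4, s^2}; counting standard monomials gives mu = 8. Corank 2; j^3 = 2*s^3 is a perfect cube, so E-series; the 5-jet and mu = 8 give E_8.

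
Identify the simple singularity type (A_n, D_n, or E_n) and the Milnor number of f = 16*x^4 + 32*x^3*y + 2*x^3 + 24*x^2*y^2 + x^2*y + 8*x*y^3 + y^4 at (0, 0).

Type D_{5}, Milnor number mu = 5.

The Hessian of f at 0 is [[0, 0], [0, 0]] with rank 0, so corank 2. A Groebner basis of the Jacobian ideal J(f) in C{x,y} is {x*y^2, -x*y/8 + y^3, x^2 + x*y/2}; counting standard monomials gives mu = 5. Corank 2; j^3 = x^2*(2*x + y) has shape L^2 M (L != M), so D-series; mu = 5 gives D_5.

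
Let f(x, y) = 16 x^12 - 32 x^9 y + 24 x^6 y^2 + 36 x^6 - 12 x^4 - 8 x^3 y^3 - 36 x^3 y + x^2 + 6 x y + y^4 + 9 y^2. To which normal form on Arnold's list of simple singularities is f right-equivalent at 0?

The Hessian of f at 0 has rank 1. Corank 1: A-series; mu = 3 gives A_3.

A3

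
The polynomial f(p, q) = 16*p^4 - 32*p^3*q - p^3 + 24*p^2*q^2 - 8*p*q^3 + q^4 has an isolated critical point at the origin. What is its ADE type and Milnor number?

Type E_{6}, Milnor number mu = 6.

The Hessian of f at 0 is [[0, 0], [0, 0]] with rank 0, so corank 2. A Groebner basis of the Jacobian ideal J(f) in C{p,q} is {q^4, p*q^2 - q^3/6, p^2}; counting standard monomials gives mu = 6. Corank 2; j^3 = -p^3 is a perfect cube, so E-series; the 4-jet and mu = 6 give E_6.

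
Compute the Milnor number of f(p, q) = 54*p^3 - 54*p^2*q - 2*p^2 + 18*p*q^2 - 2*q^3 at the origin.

The Hessian of f at 0 has rank 1. Corank 1: A-series; mu = 2 gives A_2.

2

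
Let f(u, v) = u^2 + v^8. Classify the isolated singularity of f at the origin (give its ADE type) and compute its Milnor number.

Type A_7, Milnor number mu = 7.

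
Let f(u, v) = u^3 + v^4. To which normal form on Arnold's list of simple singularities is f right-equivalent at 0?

The Hessian of f at 0 has rank 0. Corank 2; j^3 = u^3 is a perfect cube, so E-series; the 4-jet and mu = 6 give E_6.

E_6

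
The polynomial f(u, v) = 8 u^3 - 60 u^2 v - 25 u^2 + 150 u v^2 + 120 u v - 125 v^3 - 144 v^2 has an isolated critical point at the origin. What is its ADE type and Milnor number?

Type A_2, Milnor number mu = 2.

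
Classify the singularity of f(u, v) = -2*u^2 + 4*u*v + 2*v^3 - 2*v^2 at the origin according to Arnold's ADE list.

The Hessian of f at 0 has rank 1. Corank 1: A-series; mu = 2 gives A_2.

A_{2}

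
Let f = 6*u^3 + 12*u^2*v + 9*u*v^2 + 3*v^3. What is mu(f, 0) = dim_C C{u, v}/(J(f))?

The Hessian of f at 0 has rank 0. Corank 2; j^3 = 3*(u + v)*(2*u^2 + 2*u*v + v^2) splits into three distinct lines over C (the quadratic factor has nonzero discriminant), so D_4.

4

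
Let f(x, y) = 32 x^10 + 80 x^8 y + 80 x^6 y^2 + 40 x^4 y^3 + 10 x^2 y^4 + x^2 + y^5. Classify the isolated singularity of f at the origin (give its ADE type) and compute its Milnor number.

The Hessian of f at 0 is [[2, 0], [0, 0]] with rank 1, so corank 1. A Groebner basis of the Jacobian ideal J(f) in C{x,y} is {y^4, x}; counting standard monomials gives mu = 4. Corank 1: A-series; mu = 4 gives A_4.

Type A_{4}, Milnor number mu = 4.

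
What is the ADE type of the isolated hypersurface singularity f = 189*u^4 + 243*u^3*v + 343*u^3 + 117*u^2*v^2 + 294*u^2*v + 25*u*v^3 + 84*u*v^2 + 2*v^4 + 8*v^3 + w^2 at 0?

E7

The Hessian of f at 0 is [[0, 0, 0], [0, 0, 0], [0, 0, 2]] with rank 1, so corank 2. A Groebner basis of the Jacobian ideal J(f) in C{u,v,w} is {5764801*u^2/3 + 3294172*u*v/3 + v^4 + 343*v^3/9 + 470596*v^2/3, u^3 + 1274*u^2/3 + 728*u*v/3 + 2*v^3/63 + 104*v^2/3, u^2*v - 8575*u^2/9 - 4900*u*v/9 - 19*v^3/189 - 700*v^2/9, 4802*u^2/3 + u*v^2 + 2744*u*v/3 + 20*v^3/63 + 392*v^2/3, w}; counting standard monomials gives mu = 7. Corank 2; j^3 = (7*u + 2*v)^3 is a perfect cube, so E-series; the 4-jet and mu = 7 give E_7.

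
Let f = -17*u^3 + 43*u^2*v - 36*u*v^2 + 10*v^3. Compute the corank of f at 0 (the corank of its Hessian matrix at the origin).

2

The Hessian at 0 is [[0, 0], [0, 0]] of rank 0; hence corank 2.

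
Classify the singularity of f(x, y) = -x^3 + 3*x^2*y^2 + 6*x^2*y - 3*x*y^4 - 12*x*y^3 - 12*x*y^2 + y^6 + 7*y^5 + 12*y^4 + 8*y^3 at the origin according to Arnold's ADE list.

E_{8}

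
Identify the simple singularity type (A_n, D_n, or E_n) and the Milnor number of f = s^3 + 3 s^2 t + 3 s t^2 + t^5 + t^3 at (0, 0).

Type E8, Milnor number mu = 8.

The Hessian of f at 0 has rank 0. Corank 2; j^3 = (s + t)^3 is a perfect cube, so E-series; the 5-jet and mu = 8 give E_8.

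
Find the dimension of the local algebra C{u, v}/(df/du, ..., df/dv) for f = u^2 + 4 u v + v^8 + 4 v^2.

7

The Hessian of f at 0 has rank 1. Corank 1: A-series; mu = 7 gives A_7.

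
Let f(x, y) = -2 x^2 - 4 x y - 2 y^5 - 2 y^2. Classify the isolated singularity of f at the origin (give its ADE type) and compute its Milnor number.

The Hessian of f at 0 has rank 1. Corank 1: A-series; mu = 4 gives A_4.

Type A_4, Milnor number mu = 4.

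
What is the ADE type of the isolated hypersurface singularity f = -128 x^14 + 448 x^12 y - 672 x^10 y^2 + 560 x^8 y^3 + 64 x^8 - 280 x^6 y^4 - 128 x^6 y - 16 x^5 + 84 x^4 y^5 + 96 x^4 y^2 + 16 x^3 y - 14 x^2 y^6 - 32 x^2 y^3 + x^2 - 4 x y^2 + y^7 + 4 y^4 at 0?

The Hessian of f at 0 has rank 1. Corank 1: A-series; mu = 6 gives A_6.

A6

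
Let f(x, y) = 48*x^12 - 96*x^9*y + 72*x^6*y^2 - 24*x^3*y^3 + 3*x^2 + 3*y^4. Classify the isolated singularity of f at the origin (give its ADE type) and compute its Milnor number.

The Hessian of f at 0 has rank 1. Corank 1: A-series; mu = 3 gives A_3.

Type A3, Milnor number mu = 3.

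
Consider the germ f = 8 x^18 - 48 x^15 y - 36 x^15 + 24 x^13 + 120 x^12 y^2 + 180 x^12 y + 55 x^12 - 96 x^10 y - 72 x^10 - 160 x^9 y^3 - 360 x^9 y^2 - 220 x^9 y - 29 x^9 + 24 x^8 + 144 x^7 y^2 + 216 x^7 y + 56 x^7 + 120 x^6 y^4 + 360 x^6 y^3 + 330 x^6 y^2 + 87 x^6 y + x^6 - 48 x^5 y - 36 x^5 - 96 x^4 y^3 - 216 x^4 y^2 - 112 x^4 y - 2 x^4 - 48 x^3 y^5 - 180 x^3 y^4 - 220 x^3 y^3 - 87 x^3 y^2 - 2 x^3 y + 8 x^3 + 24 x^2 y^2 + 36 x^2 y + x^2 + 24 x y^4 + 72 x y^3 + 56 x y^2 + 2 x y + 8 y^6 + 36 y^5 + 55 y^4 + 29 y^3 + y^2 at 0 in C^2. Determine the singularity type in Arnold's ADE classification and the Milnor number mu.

Type A_2, Milnor number mu = 2.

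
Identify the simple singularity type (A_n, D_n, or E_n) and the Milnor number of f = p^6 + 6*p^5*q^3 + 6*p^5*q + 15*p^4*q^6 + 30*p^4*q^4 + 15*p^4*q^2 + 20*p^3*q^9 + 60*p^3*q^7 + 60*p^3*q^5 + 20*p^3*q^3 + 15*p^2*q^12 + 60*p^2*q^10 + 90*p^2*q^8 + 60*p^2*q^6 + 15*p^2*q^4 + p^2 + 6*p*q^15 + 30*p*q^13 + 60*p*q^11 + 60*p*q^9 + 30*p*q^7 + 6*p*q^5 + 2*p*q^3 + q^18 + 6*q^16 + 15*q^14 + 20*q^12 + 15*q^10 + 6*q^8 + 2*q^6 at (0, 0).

The Hessian of f at 0 is [[2, 0], [0, 0]] with rank 1, so corank 1. A Groebner basis of the Jacobian ideal J(f) in C{p,q} is {p*q^2, p + q^3, p^2}; counting standard monomials gives mu = 5. Corank 1: A-series; mu = 5 gives A_5.

Type A5, Milnor number mu = 5.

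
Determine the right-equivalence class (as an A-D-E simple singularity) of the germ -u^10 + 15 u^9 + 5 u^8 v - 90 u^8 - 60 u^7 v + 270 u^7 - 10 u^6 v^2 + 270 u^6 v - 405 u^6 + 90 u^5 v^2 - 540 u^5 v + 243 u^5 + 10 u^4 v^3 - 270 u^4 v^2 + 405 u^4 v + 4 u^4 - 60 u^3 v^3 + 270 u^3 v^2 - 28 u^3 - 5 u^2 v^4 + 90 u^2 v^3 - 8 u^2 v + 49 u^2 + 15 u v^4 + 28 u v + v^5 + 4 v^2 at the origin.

The Hessian of f at 0 has rank 1. Corank 1: A-series; mu = 4 gives A_4.

A_{4}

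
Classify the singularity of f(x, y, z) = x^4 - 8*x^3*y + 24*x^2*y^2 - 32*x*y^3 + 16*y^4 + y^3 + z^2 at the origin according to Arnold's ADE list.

E_{6}

The Hessian of f at 0 has rank 1. Corank 2; j^3 = y^3 is a perfect cube, so E-series; the 4-jet and mu = 6 give E_6.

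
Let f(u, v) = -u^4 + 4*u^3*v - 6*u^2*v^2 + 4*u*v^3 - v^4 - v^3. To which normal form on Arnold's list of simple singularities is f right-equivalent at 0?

The Hessian of f at 0 has rank 0. Corank 2; j^3 = -v^3 is a perfect cube, so E-series; the 4-jet and mu = 6 give E_6.

E6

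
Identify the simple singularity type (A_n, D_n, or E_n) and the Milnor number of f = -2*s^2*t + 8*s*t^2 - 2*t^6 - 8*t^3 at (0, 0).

Type D_7, Milnor number mu = 7.

The Hessian of f at 0 has rank 0. Corank 2; j^3 = -2*t*(s - 2*t)^2 has shape L^2 M (L != M), so D-series; mu = 7 gives D_7.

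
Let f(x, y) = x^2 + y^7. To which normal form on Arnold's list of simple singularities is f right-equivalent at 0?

A_{6}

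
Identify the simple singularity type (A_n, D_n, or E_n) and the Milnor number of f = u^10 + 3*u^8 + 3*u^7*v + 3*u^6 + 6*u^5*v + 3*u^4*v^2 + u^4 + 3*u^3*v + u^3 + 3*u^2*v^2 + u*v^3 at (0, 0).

Type E_{7}, Milnor number mu = 7.

The Hessian of f at 0 has rank 0. Corank 2; j^3 = u^3 is a perfect cube, so E-series; the 4-jet and mu = 7 give E_7.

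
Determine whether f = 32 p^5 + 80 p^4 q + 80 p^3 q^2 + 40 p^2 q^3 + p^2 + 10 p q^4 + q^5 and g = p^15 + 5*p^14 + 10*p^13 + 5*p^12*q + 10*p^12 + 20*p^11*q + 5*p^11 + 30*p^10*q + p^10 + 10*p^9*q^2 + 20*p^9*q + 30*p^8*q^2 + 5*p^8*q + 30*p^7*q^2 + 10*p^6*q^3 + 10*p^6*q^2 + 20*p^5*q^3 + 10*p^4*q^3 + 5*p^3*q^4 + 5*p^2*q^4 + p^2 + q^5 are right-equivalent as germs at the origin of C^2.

Yes.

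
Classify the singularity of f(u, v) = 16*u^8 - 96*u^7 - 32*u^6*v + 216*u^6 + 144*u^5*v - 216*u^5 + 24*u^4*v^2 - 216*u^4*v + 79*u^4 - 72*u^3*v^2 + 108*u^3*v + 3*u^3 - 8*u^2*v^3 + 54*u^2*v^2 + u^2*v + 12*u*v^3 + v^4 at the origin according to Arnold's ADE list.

D_{5}

The Hessian of f at 0 is [[0, 0], [0, 0]] with rank 0, so corank 2. A Groebner basis of the Jacobian ideal J(f) in C{u,v} is {u*v^2, -u*v/12 + v^3, u^2 + u*v/3}; counting standard monomials gives mu = 5. Corank 2; j^3 = u^2*(3*u + v) has shape L^2 M (L != M), so D-series; mu = 5 gives D_5.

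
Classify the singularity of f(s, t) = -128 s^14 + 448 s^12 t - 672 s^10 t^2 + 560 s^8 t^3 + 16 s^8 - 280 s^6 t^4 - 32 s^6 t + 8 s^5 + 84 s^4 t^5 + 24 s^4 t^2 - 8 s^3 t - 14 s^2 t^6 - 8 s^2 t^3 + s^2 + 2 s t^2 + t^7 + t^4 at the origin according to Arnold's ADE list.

The Hessian of f at 0 is [[2, 0], [0, 0]] with rank 1, so corank 1. A Groebner basis of the Jacobian ideal J(f) in C{s,t} is {s^3, s^2*t - s/4 - t^2/4, s^2 + s*t^2, s*t + t^3}; counting standard monomials gives mu = 6. Corank 1: A-series; mu = 6 gives A_6.

A_{6}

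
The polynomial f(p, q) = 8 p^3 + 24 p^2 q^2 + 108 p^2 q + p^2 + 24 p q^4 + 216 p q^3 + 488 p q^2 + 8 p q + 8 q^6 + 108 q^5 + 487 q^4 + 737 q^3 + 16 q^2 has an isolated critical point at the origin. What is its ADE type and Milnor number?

The Hessian of f at 0 is [[2, 8], [8, 32]] with rank 1, so corank 1. A Groebner basis of the Jacobian ideal J(f) in C{p,q} is {q^2, p + 4*q}; counting standard monomials gives mu = 2. Corank 1: A-series; mu = 2 gives A_2.

Type A_2, Milnor number mu = 2.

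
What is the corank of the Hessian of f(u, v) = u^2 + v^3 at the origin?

1

The Hessian at 0 is [[2, 0], [0, 0]] of rank 1; hence corank 1.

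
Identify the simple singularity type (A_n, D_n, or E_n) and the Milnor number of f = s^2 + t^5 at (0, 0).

The Hessian of f at 0 is [[2, 0], [0, 0]] with rank 1, so corank 1. A Groebner basis of the Jacobian ideal J(f) in C{s,t} is {t^4, s}; counting standard monomials gives mu = 4. Corank 1: A-series; mu = 4 gives A_4.

Type A4, Milnor number mu = 4.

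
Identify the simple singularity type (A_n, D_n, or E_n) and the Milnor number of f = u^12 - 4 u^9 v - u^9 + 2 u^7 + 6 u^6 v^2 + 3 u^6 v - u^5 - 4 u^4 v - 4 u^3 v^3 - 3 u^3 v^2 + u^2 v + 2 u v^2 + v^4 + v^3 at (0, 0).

The Hessian of f at 0 has rank 0. Corank 2; j^3 = v*(u + v)^2 has shape L^2 M (L != M), so D-series; mu = 5 gives D_5.

Type D_5, Milnor number mu = 5.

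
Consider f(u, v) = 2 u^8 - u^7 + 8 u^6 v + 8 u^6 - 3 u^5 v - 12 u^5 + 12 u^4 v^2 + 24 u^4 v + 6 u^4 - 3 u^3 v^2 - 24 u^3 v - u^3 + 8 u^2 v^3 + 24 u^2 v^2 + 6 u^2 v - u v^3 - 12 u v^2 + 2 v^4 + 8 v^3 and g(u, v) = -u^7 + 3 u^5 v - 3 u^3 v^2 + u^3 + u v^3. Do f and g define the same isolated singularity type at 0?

The Hessian of f at 0 is [[0, 0], [0, 0]] with rank 0, so corank 2. A Groebner basis of the Jacobian ideal J(f) in C{u,v} is {-3*u^2/164 + 3*u*v/41 + v^4 - v^3/164 - 3*v^2/41, u^3 - 141*u^2/82 + 282*u*v/41 - 703*v^3/82 - 282*v^2/41, u^2*v - 95*u^2/164 + 95*u*v/41 - 2063*v^3/492 - 95*v^2/41, -6*u^2/41 + u*v^2 + 24*u*v/41 - 84*v^3/41 - 24*v^2/41}; counting standard monomials gives mu = 7. Corank 2; j^3 = -(u - 2*v)^3 is a perfect cube, so E-series; the 4-jet and mu = 7 give E_7. The Hessian of g at 0 is [[0, 0], [0, 0]] with rank 0, so corank 2. A Groebner basis of the Jacobian ideal J(g) in C{u,v} is {u^3, u*v^2, 3*u^2 + v^3}; counting standard monomials gives mu = 7. Corank 2; j^3 = u^3 is a perfect cube, so E-series; the 4-jet and mu = 7 give E_7. Both have type E_7, hence right-equivalent.

Yes.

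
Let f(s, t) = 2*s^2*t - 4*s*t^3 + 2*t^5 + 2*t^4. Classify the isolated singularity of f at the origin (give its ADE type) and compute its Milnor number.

Type D_5, Milnor number mu = 5.

The Hessian of f at 0 has rank 0. Corank 2; j^3 = 2*s^2*t has shape L^2 M (L != M), so D-series; mu = 5 gives D_5.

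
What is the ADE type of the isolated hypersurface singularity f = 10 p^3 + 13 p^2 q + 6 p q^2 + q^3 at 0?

The Hessian of f at 0 has rank 0. Corank 2; j^3 = (2*p + q)*(5*p^2 + 4*p*q + q^2) splits into three distinct lines over C (the quadratic factor has nonzero discriminant), so D_4.

D_{4}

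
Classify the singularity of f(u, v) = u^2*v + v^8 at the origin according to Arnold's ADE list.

D_{9}

The Hessian of f at 0 is [[0, 0], [0, 0]] with rank 0, so corank 2. A Groebner basis of the Jacobian ideal J(f) in C{u,v} is {u^2/8 + v^7, u^3, u*v}; counting standard monomials gives mu = 9. Corank 2; j^3 = u^2*v has shape L^2 M (L != M), so D-series; mu = 9 gives D_9.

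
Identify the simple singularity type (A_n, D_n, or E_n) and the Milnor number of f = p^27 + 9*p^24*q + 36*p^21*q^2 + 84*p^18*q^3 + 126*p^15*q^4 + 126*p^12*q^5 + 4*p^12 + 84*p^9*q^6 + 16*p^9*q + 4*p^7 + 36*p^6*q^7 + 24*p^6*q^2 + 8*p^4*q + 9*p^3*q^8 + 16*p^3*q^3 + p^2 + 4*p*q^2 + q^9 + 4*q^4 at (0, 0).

Type A_{8}, Milnor number mu = 8.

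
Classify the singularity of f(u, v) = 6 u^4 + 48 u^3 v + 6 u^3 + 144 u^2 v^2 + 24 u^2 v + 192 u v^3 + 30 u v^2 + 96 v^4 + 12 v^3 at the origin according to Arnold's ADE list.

The Hessian of f at 0 has rank 0. Corank 2; j^3 = 6*(u + v)^2*(u + 2*v) has shape L^2 M (L != M), so D-series; mu = 5 gives D_5.

D_{5}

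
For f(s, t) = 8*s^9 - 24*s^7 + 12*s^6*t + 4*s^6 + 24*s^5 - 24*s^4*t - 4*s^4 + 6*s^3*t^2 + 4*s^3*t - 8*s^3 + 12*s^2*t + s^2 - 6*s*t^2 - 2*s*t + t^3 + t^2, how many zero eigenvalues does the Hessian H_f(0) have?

1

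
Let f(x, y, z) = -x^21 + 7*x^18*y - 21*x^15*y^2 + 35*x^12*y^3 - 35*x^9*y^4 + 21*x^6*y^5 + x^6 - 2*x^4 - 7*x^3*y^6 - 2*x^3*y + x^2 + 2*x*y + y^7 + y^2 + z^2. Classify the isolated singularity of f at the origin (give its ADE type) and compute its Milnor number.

Type A_{6}, Milnor number mu = 6.

The Hessian of f at 0 has rank 2. Corank 1: A-series; mu = 6 gives A_6.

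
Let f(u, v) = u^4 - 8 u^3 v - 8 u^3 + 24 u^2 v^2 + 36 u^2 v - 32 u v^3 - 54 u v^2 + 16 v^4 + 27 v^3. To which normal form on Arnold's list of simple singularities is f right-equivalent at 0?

The Hessian of f at 0 is [[0, 0], [0, 0]] with rank 0, so corank 2. A Groebner basis of the Jacobian ideal J(f) in C{u,v} is {v^4, u*v^2 - 5*v^3/3, u^2 - 3*u*v + 9*v^2/4}; counting standard monomials gives mu = 6. Corank 2; j^3 = -(2*u - 3*v)^3 is a perfect cube, so E-series; the 4-jet and mu = 6 give E_6.

E_{6}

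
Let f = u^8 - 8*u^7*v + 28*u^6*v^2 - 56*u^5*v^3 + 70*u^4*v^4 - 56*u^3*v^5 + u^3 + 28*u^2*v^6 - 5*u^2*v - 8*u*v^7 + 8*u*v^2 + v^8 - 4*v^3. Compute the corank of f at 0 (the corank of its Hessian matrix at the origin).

2

The Hessian at 0 is [[0, 0], [0, 0]] of rank 0; hence corank 2.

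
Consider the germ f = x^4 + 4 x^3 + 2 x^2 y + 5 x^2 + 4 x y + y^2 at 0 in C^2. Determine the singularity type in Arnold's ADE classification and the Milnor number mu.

Type A_{1}, Milnor number mu = 1.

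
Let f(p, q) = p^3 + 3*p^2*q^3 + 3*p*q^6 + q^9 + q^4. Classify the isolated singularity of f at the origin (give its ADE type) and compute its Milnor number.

Type E6, Milnor number mu = 6.

The Hessian of f at 0 has rank 0. Corank 2; j^3 = p^3 is a perfect cube, so E-series; the 4-jet and mu = 6 give E_6.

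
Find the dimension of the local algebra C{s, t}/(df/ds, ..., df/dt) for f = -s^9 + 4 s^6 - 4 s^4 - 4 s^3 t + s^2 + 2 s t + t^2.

8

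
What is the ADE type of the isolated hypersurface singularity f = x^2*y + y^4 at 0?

D_{5}

The Hessian of f at 0 has rank 0. Corank 2; j^3 = x^2*y has shape L^2 M (L != M), so D-series; mu = 5 gives D_5.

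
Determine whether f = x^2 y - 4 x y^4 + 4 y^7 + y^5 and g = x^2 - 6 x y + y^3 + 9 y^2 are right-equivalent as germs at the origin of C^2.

The Hessian of f at 0 is [[0, 0], [0, 0]] with rank 0, so corank 2. A Groebner basis of the Jacobian ideal J(f) in C{x,y} is {-x*y/2 + y^4, x*y^2, x^2 + 5*x*y/2}; counting standard monomials gives mu = 6. Corank 2; j^3 = x^2*y has shape L^2 M (L != M), so D-series; mu = 6 gives D_6. The Hessian of g at 0 is [[2, -6], [-6, 18]] with rank 1, so corank 1. A Groebner basis of the Jacobian ideal J(g) in C{x,y} is {y^2, x - 3*y}; counting standard monomials gives mu = 2. Corank 1: A-series; mu = 2 gives A_2. f is D_6 but g is A_2, hence not right-equivalent.

No.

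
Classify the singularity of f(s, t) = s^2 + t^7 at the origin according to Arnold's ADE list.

A_{6}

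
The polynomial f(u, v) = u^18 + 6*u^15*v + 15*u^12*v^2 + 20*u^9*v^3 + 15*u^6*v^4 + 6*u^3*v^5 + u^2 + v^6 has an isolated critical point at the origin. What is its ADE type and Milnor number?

Type A_5, Milnor number mu = 5.

The Hessian of f at 0 is [[2, 0], [0, 0]] with rank 1, so corank 1. A Groebner basis of the Jacobian ideal J(f) in C{u,v} is {v^5, u}; counting standard monomials gives mu = 5. Corank 1: A-series; mu = 5 gives A_5.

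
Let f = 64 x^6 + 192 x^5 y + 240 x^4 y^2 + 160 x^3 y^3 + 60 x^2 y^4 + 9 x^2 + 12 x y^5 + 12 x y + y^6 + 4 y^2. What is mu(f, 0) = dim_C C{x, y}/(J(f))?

5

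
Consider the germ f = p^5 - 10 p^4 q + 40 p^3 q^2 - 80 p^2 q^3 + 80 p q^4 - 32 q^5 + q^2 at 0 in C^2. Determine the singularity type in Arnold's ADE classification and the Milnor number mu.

Type A4, Milnor number mu = 4.

The Hessian of f at 0 has rank 1. Corank 1: A-series; mu = 4 gives A_4.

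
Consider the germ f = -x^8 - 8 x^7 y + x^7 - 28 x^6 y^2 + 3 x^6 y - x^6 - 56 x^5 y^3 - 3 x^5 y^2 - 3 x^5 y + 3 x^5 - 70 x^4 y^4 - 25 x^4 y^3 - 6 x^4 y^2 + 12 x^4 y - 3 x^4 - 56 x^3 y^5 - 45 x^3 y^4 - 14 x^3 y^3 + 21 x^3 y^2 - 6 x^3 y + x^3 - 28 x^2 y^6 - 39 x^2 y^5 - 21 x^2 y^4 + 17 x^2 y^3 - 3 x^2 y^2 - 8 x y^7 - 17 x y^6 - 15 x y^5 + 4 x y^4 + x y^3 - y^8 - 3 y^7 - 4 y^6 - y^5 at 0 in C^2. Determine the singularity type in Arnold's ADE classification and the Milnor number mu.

The Hessian of f at 0 has rank 0. Corank 2; j^3 = x^3 is a perfect cube, so E-series; the 4-jet and mu = 7 give E_7.

Type E7, Milnor number mu = 7.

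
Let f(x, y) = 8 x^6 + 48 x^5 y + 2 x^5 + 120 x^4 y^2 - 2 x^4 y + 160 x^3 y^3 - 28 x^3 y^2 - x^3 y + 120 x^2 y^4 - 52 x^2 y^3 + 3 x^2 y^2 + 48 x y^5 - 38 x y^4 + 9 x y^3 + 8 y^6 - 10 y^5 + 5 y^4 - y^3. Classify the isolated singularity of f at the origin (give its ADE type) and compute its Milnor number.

Type E7, Milnor number mu = 7.

The Hessian of f at 0 is [[0, 0], [0, 0]] with rank 0, so corank 2. A Groebner basis of the Jacobian ideal J(f) in C{x,y} is {x^3 + 15*x*y^2 + 3*y^2, x^2*y + 8*x*y^2, y^3}; counting standard monomials gives mu = 7. Corank 2; j^3 = -y^3 is a perfect cube, so E-series; the 4-jet and mu = 7 give E_7.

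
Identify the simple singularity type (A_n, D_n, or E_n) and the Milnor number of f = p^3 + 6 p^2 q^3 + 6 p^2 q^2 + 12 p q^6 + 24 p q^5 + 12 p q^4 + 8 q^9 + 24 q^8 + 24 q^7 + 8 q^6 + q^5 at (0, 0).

The Hessian of f at 0 is [[0, 0], [0, 0]] with rank 0, so corank 2. A Groebner basis of the Jacobian ideal J(f) in C{p,q} is {p^2/4 + p*q^3 + p*q^2, q^4, p^3, p^2*q - p^2 - 4*p*q^2}; counting standard monomials gives mu = 8. Corank 2; j^3 = p^3 is a perfect cube, so E-series; the 5-jet and mu = 8 give E_8.

Type E_8, Milnor number mu = 8.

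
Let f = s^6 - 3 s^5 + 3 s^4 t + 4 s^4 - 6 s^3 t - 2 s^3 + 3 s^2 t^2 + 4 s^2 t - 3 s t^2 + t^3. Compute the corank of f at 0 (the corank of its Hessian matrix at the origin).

2

The Hessian at 0 is [[0, 0], [0, 0]] of rank 0; hence corank 2.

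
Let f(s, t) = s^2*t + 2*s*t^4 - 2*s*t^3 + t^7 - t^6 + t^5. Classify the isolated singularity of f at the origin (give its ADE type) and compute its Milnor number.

The Hessian of f at 0 has rank 0. Corank 2; j^3 = s^2*t has shape L^2 M (L != M), so D-series; mu = 7 gives D_7.

Type D_7, Milnor number mu = 7.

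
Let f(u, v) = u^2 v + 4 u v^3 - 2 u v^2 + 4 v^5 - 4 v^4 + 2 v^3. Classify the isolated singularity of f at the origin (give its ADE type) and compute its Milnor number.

The Hessian of f at 0 has rank 0. Corank 2; j^3 = v*(u^2 - 2*u*v + 2*v^2) splits into three distinct lines over C (the quadratic factor has nonzero discriminant), so D_4.

Type D4, Milnor number mu = 4.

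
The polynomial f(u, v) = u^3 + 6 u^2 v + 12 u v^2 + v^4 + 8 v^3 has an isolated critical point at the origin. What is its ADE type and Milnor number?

The Hessian of f at 0 is [[0, 0], [0, 0]] with rank 0, so corank 2. A Groebner basis of the Jacobian ideal J(f) in C{u,v} is {v^3, u^2 + 4*u*v + 4*v^2}; counting standard monomials gives mu = 6. Corank 2; j^3 = (u + 2*v)^3 is a perfect cube, so E-series; the 4-jet and mu = 6 give E_6.

Type E6, Milnor number mu = 6.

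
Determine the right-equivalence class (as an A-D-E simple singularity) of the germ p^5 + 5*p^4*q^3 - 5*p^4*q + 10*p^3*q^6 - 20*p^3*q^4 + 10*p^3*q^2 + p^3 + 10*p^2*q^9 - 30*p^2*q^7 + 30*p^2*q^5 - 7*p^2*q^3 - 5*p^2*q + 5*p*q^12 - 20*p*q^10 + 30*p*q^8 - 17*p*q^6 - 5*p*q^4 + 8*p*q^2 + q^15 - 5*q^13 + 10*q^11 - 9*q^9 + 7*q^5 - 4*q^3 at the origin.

The Hessian of f at 0 is [[0, 0], [0, 0]] with rank 0, so corank 2. A Groebner basis of the Jacobian ideal J(f) in C{p,q} is {-p*q/4 + q^4 + q^2/2, p*q^2 - 2*q^3, p^2 - 11*p*q/4 + 3*q^2/2}; counting standard monomials gives mu = 6. Corank 2; j^3 = (p - 2*q)^2*(p - q) has shape L^2 M (L != M), so D-series; mu = 6 gives D_6.

D6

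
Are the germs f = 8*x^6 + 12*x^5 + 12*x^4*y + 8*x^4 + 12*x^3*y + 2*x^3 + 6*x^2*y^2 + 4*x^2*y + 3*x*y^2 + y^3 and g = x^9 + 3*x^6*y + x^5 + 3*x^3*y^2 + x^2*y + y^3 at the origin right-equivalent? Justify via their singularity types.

Yes.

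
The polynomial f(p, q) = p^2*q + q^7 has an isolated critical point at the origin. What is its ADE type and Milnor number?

The Hessian of f at 0 is [[0, 0], [0, 0]] with rank 0, so corank 2. A Groebner basis of the Jacobian ideal J(f) in C{p,q} is {p^2/7 + q^6, p^3, p*q}; counting standard monomials gives mu = 8. Corank 2; j^3 = p^2*q has shape L^2 M (L != M), so D-series; mu = 8 gives D_8.

Type D_8, Milnor number mu = 8.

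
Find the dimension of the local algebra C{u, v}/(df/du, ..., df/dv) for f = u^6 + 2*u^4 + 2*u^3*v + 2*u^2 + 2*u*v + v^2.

The Hessian of f at 0 is [[4, 2], [2, 2]] with rank 2, so corank 0. A Groebner basis of the Jacobian ideal J(f) in C{u,v} is {u, v}; counting standard monomials gives mu = 1. Corank 0: nondegenerate Morse point, so A_1.

1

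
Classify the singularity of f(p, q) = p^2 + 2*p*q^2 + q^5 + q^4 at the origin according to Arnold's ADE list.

A_4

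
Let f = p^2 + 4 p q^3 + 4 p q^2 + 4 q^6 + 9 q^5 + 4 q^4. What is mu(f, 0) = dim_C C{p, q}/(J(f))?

The Hessian of f at 0 is [[2, 0], [0, 0]] with rank 1, so corank 1. A Groebner basis of the Jacobian ideal J(f) in C{p,q} is {p/2 + q^3 + q^2, p^2, p*q - p - 2*q^2}; counting standard monomials gives mu = 4. Corank 1: A-series; mu = 4 gives A_4.

4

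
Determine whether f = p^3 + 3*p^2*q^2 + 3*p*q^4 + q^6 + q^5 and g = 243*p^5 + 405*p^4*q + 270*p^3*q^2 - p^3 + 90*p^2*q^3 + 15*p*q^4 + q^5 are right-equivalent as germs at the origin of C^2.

Yes.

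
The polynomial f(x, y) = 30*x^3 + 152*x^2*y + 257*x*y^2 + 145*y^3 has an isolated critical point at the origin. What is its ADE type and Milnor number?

The Hessian of f at 0 is [[0, 0], [0, 0]] with rank 0, so corank 2. A Groebner basis of the Jacobian ideal J(f) in C{x,y} is {y^3, x^2 - 71*y^2/26, x*y + 43*y^2/26}; counting standard monomials gives mu = 4. Corank 2; j^3 = (3*x + 5*y)*(10*x^2 + 34*x*y + 29*y^2) splits into three distinct lines over C (the quadratic factor has nonzero discriminant), so D_4.

Type D4, Milnor number mu = 4.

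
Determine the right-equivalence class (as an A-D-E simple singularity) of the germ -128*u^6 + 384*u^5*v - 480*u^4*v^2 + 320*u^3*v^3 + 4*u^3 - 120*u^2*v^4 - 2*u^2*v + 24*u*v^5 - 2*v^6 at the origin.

The Hessian of f at 0 has rank 0. Corank 2; j^3 = 2*u^2*(2*u - v) has shape L^2 M (L != M), so D-series; mu = 7 gives D_7.

D_7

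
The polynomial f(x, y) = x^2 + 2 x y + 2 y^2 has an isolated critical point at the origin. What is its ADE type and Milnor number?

Type A_1, Milnor number mu = 1.

The Hessian of f at 0 has rank 2. Corank 0: nondegenerate Morse point, so A_1.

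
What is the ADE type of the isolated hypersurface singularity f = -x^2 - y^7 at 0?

A_{6}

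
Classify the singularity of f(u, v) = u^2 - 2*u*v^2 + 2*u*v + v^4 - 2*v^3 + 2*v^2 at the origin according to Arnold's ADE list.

A_{1}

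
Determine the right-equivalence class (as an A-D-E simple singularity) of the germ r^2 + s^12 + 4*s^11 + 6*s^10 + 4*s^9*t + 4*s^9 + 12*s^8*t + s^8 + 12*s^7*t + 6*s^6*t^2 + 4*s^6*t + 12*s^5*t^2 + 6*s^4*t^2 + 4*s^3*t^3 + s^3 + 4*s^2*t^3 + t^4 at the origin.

The Hessian of f at 0 has rank 1. Corank 2; j^3 = s^3 is a perfect cube, so E-series; the 4-jet and mu = 6 give E_6.

E_6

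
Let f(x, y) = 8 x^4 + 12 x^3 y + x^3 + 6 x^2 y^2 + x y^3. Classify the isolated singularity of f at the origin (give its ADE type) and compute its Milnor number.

Type E7, Milnor number mu = 7.

The Hessian of f at 0 has rank 0. Corank 2; j^3 = x^3 is a perfect cube, so E-series; the 4-jet and mu = 7 give E_7.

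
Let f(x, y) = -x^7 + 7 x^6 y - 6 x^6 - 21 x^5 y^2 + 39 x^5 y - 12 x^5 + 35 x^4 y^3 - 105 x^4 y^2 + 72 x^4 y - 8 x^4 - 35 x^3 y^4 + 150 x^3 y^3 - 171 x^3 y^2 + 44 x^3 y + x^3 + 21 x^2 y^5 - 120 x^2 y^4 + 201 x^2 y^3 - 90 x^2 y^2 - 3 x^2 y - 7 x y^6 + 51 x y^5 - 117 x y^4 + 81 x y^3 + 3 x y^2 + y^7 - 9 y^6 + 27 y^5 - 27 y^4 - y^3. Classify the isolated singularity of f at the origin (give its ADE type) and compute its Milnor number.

Type E7, Milnor number mu = 7.

The Hessian of f at 0 has rank 0. Corank 2; j^3 = (x - y)^3 is a perfect cube, so E-series; the 4-jet and mu = 7 give E_7.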